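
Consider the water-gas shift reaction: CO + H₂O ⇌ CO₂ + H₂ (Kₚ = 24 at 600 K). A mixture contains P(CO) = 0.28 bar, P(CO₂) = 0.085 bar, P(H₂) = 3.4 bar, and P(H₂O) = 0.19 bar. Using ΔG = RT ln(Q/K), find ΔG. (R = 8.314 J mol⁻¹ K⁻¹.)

Qₚ = P(CO₂)·P(H₂) / (P(CO)·P(H₂O)) = (0.085)·(3.4) / ((0.28)·(0.19)) = 5.43
ΔG = RT ln(Qₚ/Kₚ) = (8.314 J mol⁻¹ K⁻¹)(600 K) × ln(5.43/24)
   = (4.988 kJ/mol)(-1.486) = -7.41 kJ/mol
ΔG < 0, so the forward reaction is spontaneous (proceeds forward).

ΔG = -7.41 kJ/mol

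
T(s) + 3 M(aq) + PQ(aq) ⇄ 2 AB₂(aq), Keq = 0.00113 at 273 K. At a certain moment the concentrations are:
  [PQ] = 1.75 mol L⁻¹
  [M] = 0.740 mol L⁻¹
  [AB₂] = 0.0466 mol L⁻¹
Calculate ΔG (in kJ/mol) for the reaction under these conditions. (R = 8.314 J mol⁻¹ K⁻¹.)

(T is a pure solid — omitted from Q.)
Q = [AB₂]² / ([M]³·[PQ]) = (0.0466)² / ((0.740)³·(1.75)) = 0.00306
ΔG = RT ln(Q/Keq) = (8.314 J mol⁻¹ K⁻¹)(273 K) × ln(0.00306/0.00113)
   = (2.270 kJ/mol)(0.9962) = 2.26 kJ/mol
ΔG > 0, so the forward reaction is non-spontaneous (proceeds in reverse).

ΔG = 2.26 kJ/mol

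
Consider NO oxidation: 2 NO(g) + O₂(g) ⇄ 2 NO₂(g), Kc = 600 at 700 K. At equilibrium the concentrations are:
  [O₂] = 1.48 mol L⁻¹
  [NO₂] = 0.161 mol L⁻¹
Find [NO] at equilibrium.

At equilibrium, Kc = [NO₂]² / ([NO]²·[O₂]) = 600.
(0.161)² / (([NO])²·(1.48)) = 600
[NO]² = 2.92e-5 ⇒ [NO] = 0.00540 mol L⁻¹

[NO] = 0.00540 mol L⁻¹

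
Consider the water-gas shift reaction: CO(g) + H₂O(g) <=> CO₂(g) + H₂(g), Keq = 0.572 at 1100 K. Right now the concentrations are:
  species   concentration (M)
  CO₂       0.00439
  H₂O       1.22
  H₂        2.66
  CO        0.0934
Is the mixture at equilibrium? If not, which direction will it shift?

no; Q < K, reaction proceeds forward

Q = [CO₂]·[H₂] / ([CO]·[H₂O]) = (0.00439)·(2.66) / ((0.0934)·(1.22)) = 0.102
Q = 0.102 < Keq = 0.572: net forward reaction.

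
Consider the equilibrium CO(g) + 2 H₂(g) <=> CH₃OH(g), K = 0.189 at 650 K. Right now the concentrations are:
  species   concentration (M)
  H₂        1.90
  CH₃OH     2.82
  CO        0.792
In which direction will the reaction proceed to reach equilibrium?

toward reactants

Q = [CH₃OH] / ([CO]·[H₂]²) = (2.82) / ((0.792)·(1.90)²) = 0.986
Q = 0.986 > K = 0.189, so the reverse reaction proceeds.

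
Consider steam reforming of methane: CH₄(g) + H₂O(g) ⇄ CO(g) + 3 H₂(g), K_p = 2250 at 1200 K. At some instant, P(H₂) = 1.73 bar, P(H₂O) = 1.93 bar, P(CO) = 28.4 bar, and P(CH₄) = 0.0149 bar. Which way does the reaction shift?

Q_p = P(CO)·P(H₂)³ / (P(CH₄)·P(H₂O)) = (28.4)·(1.73)³ / ((0.0149)·(1.93)) = 5110
Q_p = 5110 > K_p = 2250, so the reverse reaction proceeds.

toward reactants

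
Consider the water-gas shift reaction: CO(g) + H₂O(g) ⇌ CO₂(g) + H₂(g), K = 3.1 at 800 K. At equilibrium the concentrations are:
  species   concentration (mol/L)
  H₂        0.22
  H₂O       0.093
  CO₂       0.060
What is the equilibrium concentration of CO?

At equilibrium, K = [CO₂]·[H₂] / ([CO]·[H₂O]) = 3.1.
(0.060)·(0.22) / (([CO])·(0.093)) = 3.1
[CO] = 0.0458 = 0.046 mol/L

[CO] = 0.046 mol/L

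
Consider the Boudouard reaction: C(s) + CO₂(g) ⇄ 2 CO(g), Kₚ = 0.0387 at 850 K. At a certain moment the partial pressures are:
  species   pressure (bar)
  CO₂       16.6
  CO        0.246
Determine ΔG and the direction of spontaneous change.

(C is a pure solid — omitted from Qₚ.)
Qₚ = P(CO)² / P(CO₂) = (0.246)² / (16.6) = 0.00365
ΔG = RT ln(Qₚ/Kₚ) = (8.314 J mol⁻¹ K⁻¹)(850 K) × ln(0.00365/0.0387)
   = (7.067 kJ/mol)(-2.361) = -16.7 kJ/mol
ΔG < 0, so the forward reaction is spontaneous (proceeds forward).

ΔG = -16.7 kJ/mol; the forward reaction is spontaneous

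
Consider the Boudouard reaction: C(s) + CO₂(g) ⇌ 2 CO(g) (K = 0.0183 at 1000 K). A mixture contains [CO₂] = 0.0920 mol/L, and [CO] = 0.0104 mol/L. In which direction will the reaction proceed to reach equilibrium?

(C is a pure solid — omitted from Q.)
Q = [CO]² / [CO₂] = (0.0104)² / (0.0920) = 0.00118
Q = 0.00118 < K = 0.0183, so the forward reaction proceeds.

forward (toward products)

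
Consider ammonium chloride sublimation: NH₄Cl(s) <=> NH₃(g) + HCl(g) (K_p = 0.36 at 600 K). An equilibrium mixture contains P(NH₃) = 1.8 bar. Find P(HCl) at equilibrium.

P(HCl) = 0.20 bar

(NH₄Cl is a pure solid — omitted from K_p.)
At equilibrium, K_p = P(NH₃)·P(HCl) = 0.36.
(1.8)·(P(HCl)) = 0.36
P(HCl) = 0.200 = 0.20 bar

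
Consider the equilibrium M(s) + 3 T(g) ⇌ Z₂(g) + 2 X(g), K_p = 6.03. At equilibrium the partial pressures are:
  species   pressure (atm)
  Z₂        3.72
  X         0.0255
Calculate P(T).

(M is a pure solid — omitted from K_p.)
At equilibrium, K_p = P(Z₂)·P(X)² / P(T)³ = 6.03.
(3.72)·(0.0255)² / (P(T))³ = 6.03
P(T)³ = 4.01×10⁻⁴ ⇒ P(T) = 0.0738 atm

P(T) = 0.0738 atm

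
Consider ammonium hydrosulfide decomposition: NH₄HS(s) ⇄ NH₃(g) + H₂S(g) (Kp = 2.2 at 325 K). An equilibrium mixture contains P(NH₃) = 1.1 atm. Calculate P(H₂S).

P(H₂S) = 2.0 atm

(NH₄HS is a pure solid — omitted from Kp.)
At equilibrium, Kp = P(NH₃)·P(H₂S) = 2.2.
(1.1)·(P(H₂S)) = 2.2
P(H₂S) = 2.00 = 2.0 atm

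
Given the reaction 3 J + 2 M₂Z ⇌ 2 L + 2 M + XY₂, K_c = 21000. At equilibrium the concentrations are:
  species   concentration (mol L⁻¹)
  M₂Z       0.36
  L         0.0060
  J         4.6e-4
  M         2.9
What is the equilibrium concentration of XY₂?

At equilibrium, K_c = [L]²·[M]²·[XY₂] / ([J]³·[M₂Z]²) = 21000.
(0.0060)²·(2.9)²·([XY₂]) / ((4.6e-4)³·(0.36)²) = 21000
[XY₂] = 8.75e-4 = 8.7e-4 mol L⁻¹

[XY₂] = 8.7e-4 mol L⁻¹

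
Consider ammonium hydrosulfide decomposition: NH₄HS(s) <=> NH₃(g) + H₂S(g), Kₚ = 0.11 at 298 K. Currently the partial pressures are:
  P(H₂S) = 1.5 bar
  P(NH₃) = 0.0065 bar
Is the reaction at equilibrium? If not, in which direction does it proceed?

(NH₄HS is a pure solid — omitted from Qₚ.)
Qₚ = P(NH₃)·P(H₂S) = (0.0065)·(1.5) = 0.0098
Qₚ = 0.0098 < Kₚ = 0.11, so the forward reaction proceeds.

to the right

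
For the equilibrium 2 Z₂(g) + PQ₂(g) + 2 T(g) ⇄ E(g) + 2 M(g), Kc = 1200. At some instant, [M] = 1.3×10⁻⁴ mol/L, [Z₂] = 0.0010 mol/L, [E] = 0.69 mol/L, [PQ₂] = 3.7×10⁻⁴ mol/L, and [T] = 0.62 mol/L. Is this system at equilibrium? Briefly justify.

Qc = [E]·[M]² / ([Z₂]²·[PQ₂]·[T]²) = (0.69)·(1.3×10⁻⁴)² / ((0.0010)²·(3.7×10⁻⁴)·(0.62)²) = 82
Qc = 82 < Kc = 1200: net forward reaction.

no; Q < K, reaction proceeds forward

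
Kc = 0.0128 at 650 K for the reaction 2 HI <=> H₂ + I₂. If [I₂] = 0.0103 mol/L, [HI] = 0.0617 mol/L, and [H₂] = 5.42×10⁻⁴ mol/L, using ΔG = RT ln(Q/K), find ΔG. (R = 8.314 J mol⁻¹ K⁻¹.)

Qc = [H₂]·[I₂] / [HI]² = (5.42×10⁻⁴)·(0.0103) / (0.0617)² = 0.00147
ΔG = RT ln(Qc/Kc) = (8.314 J mol⁻¹ K⁻¹)(650 K) × ln(0.00147/0.0128)
   = (5.404 kJ/mol)(-2.164) = -11.7 kJ/mol
ΔG < 0, so the forward reaction is spontaneous (proceeds forward).

ΔG = -11.7 kJ/mol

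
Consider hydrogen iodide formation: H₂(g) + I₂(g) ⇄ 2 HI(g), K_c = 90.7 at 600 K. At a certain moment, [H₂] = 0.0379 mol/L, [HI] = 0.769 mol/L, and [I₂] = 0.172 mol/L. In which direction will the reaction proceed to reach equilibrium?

neither direction; the system is at equilibrium

Q_c = [HI]² / ([H₂]·[I₂]) = (0.769)² / ((0.0379)·(0.172)) = 90.7
Q_c = 90.7 = K_c, so the system is already at equilibrium.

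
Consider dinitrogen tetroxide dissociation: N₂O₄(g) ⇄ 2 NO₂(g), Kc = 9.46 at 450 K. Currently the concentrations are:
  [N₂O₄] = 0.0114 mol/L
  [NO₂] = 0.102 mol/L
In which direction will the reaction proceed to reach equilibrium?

toward products

Qc = [NO₂]² / [N₂O₄] = (0.102)² / (0.0114) = 0.913
Qc = 0.913 < Kc = 9.46, so the forward reaction proceeds.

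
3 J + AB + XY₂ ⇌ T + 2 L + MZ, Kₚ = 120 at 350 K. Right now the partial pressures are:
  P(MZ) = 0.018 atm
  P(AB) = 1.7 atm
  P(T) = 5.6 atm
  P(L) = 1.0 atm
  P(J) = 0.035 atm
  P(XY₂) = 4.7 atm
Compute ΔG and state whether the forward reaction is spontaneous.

ΔG = 2.61 kJ/mol; the forward reaction is non-spontaneous

Qₚ = P(T)·P(L)²·P(MZ) / (P(J)³·P(AB)·P(XY₂)) = (5.6)·(1.0)²·(0.018) / ((0.035)³·(1.7)·(4.7)) = 294
ΔG = RT ln(Qₚ/Kₚ) = (8.314 J mol⁻¹ K⁻¹)(350 K) × ln(294/120)
   = (2.910 kJ/mol)(0.8961) = 2.61 kJ/mol
ΔG > 0, so the forward reaction is non-spontaneous (proceeds in reverse).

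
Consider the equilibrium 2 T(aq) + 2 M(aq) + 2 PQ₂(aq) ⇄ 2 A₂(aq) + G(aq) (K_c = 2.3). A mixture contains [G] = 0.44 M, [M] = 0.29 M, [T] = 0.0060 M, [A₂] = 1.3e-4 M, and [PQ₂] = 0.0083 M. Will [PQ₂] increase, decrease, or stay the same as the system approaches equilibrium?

Q_c = [A₂]²·[G] / ([T]²·[M]²·[PQ₂]²) = (1.3e-4)²·(0.44) / ((0.0060)²·(0.29)²·(0.0083)²) = 36
Q_c = 36 > K_c = 2.3: net reverse reaction.
PQ₂ is a reactant, so it increases.

increase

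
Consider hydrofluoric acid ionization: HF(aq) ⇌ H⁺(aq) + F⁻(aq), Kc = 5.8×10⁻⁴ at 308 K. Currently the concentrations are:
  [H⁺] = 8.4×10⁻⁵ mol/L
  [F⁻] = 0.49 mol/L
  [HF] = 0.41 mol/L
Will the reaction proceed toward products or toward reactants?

Qc = [H⁺]·[F⁻] / [HF] = (8.4×10⁻⁵)·(0.49) / (0.41) = 1.0×10⁻⁴
Qc = 1.0×10⁻⁴ < Kc = 5.8×10⁻⁴, so the forward reaction proceeds.

toward products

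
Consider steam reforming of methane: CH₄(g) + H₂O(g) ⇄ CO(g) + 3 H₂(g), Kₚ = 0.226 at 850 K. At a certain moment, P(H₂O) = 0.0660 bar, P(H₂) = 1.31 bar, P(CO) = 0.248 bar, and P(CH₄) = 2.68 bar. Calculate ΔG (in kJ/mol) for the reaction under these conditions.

ΔG = 18.6 kJ/mol

Qₚ = P(CO)·P(H₂)³ / (P(CH₄)·P(H₂O)) = (0.248)·(1.31)³ / ((2.68)·(0.0660)) = 3.15
ΔG = RT ln(Qₚ/Kₚ) = (8.314 J mol⁻¹ K⁻¹)(850 K) × ln(3.15/0.226)
   = (7.067 kJ/mol)(2.635) = 18.6 kJ/mol
ΔG > 0, so the forward reaction is non-spontaneous (proceeds in reverse).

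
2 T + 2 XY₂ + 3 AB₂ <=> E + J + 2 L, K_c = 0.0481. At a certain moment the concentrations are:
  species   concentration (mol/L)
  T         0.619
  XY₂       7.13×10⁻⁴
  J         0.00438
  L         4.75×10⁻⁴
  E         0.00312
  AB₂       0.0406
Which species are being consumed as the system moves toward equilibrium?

E, J, L (products)

Q_c = [E]·[J]·[L]² / ([T]²·[XY₂]²·[AB₂]³) = (0.00312)·(0.00438)·(4.75×10⁻⁴)² / ((0.619)²·(7.13×10⁻⁴)²·(0.0406)³) = 0.237
Q_c = 0.237 > K_c = 0.0481: net reverse reaction.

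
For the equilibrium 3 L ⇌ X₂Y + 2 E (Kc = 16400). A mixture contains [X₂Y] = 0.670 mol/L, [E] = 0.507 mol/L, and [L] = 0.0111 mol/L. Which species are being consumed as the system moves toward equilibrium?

Qc = [X₂Y]·[E]² / [L]³ = (0.670)·(0.507)² / (0.0111)³ = 1.26e5
Qc = 1.26e5 > Kc = 16400: net reverse reaction.

X₂Y, E (products)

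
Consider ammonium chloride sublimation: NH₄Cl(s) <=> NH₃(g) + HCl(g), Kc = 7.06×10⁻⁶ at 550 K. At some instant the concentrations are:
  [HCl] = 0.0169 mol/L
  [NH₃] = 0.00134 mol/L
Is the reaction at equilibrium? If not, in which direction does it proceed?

(NH₄Cl is a pure solid — omitted from Qc.)
Qc = [NH₃]·[HCl] = (0.00134)·(0.0169) = 2.26×10⁻⁵
Qc = 2.26×10⁻⁵ > Kc = 7.06×10⁻⁶, so the reverse reaction proceeds.

reverse (toward reactants)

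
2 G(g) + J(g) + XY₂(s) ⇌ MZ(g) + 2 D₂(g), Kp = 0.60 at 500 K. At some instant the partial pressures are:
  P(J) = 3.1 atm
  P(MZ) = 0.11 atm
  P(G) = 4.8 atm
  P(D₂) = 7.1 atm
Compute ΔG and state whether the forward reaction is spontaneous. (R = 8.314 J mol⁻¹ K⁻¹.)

(XY₂ is a pure solid — omitted from Qp.)
Qp = P(MZ)·P(D₂)² / (P(G)²·P(J)) = (0.11)·(7.1)² / ((4.8)²·(3.1)) = 0.0776
ΔG = RT ln(Qp/Kp) = (8.314 J mol⁻¹ K⁻¹)(500 K) × ln(0.0776/0.60)
   = (4.157 kJ/mol)(-2.045) = -8.50 kJ/mol
ΔG < 0, so the forward reaction is spontaneous (proceeds forward).

ΔG = -8.50 kJ/mol; the forward reaction is spontaneous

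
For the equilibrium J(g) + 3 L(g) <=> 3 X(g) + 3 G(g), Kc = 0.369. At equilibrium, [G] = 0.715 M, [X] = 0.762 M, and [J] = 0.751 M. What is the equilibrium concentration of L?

[L] = 0.836 M

At equilibrium, Kc = [X]³·[G]³ / ([J]·[L]³) = 0.369.
(0.762)³·(0.715)³ / ((0.751)·([L])³) = 0.369
[L]³ = 0.584 ⇒ [L] = 0.836 M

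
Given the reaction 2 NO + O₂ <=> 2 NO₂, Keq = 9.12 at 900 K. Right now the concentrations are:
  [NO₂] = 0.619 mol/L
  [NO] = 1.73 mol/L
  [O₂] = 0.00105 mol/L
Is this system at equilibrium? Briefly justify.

no; Q > K, reaction proceeds in reverse

Q = [NO₂]² / ([NO]²·[O₂]) = (0.619)² / ((1.73)²·(0.00105)) = 122
Q = 122 > Keq = 9.12: net reverse reaction.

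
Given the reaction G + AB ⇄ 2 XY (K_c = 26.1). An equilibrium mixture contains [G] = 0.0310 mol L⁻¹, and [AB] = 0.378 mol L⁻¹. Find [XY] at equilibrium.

[XY] = 0.553 mol L⁻¹

At equilibrium, K_c = [XY]² / ([G]·[AB]) = 26.1.
([XY])² / ((0.0310)·(0.378)) = 26.1
[XY]² = 0.306 ⇒ [XY] = 0.553 mol L⁻¹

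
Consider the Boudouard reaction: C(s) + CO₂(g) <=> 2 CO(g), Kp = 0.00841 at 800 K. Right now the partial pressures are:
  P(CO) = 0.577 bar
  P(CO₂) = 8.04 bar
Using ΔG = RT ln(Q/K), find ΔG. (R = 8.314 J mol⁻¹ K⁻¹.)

(C is a pure solid — omitted from Qp.)
Qp = P(CO)² / P(CO₂) = (0.577)² / (8.04) = 0.0414
ΔG = RT ln(Qp/Kp) = (8.314 J mol⁻¹ K⁻¹)(800 K) × ln(0.0414/0.00841)
   = (6.651 kJ/mol)(1.594) = 10.6 kJ/mol
ΔG > 0, so the forward reaction is non-spontaneous (proceeds in reverse).

ΔG = 10.6 kJ/mol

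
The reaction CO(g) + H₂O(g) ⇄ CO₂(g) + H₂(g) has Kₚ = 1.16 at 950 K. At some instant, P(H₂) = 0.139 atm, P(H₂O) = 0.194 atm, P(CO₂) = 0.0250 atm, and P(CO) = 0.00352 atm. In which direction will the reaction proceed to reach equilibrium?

toward reactants

Qₚ = P(CO₂)·P(H₂) / (P(CO)·P(H₂O)) = (0.0250)·(0.139) / ((0.00352)·(0.194)) = 5.09
Qₚ = 5.09 > Kₚ = 1.16, so the reverse reaction proceeds.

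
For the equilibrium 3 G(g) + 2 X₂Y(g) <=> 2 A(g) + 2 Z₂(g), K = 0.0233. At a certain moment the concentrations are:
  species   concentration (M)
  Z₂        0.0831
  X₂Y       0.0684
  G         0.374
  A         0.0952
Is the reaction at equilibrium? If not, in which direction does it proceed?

Q = [A]²·[Z₂]² / ([G]³·[X₂Y]²) = (0.0952)²·(0.0831)² / ((0.374)³·(0.0684)²) = 0.256
Q = 0.256 > K = 0.0233, so the reverse reaction proceeds.

in the reverse direction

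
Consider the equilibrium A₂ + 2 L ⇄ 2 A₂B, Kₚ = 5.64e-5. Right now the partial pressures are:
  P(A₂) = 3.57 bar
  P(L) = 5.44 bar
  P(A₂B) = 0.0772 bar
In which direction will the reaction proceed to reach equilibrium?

Qₚ = P(A₂B)² / (P(A₂)·P(L)²) = (0.0772)² / ((3.57)·(5.44)²) = 5.64e-5
Qₚ = 5.64e-5 = Kₚ, so the system is already at equilibrium.

neither direction; the system is at equilibrium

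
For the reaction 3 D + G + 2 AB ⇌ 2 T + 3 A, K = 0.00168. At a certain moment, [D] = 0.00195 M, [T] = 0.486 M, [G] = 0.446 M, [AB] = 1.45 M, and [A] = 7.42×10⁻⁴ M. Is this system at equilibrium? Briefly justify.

Q = [T]²·[A]³ / ([D]³·[G]·[AB]²) = (0.486)²·(7.42×10⁻⁴)³ / ((0.00195)³·(0.446)·(1.45)²) = 0.0139
Q = 0.0139 > K = 0.00168: net reverse reaction.

no; Q > K, reaction proceeds in reverse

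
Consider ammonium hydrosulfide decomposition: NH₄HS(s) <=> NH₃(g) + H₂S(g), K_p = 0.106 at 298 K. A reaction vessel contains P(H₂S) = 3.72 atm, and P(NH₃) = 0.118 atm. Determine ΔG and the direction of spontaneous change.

ΔG = 3.52 kJ/mol; the forward reaction is non-spontaneous

(NH₄HS is a pure solid — omitted from Q_p.)
Q_p = P(NH₃)·P(H₂S) = (0.118)·(3.72) = 0.439
ΔG = RT ln(Q_p/K_p) = (8.314 J mol⁻¹ K⁻¹)(298 K) × ln(0.439/0.106)
   = (2.478 kJ/mol)(1.421) = 3.52 kJ/mol
ΔG > 0, so the forward reaction is non-spontaneous (proceeds in reverse).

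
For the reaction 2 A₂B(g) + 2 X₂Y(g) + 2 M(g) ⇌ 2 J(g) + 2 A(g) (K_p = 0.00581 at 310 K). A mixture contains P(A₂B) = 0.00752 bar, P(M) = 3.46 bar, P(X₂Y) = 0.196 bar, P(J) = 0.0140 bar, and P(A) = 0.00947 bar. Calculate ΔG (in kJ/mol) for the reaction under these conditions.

Q_p = P(J)²·P(A)² / (P(A₂B)²·P(X₂Y)²·P(M)²) = (0.0140)²·(0.00947)² / ((0.00752)²·(0.196)²·(3.46)²) = 6.76e-4
ΔG = RT ln(Q_p/K_p) = (8.314 J mol⁻¹ K⁻¹)(310 K) × ln(6.76e-4/0.00581)
   = (2.577 kJ/mol)(-2.151) = -5.54 kJ/mol
ΔG < 0, so the forward reaction is spontaneous (proceeds forward).

ΔG = -5.54 kJ/mol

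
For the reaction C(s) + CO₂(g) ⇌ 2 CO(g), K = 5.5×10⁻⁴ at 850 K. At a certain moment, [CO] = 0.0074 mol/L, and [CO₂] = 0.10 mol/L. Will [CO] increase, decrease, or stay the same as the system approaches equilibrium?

(C is a pure solid — omitted from Q.)
Q = [CO]² / [CO₂] = (0.0074)² / (0.10) = 5.5×10⁻⁴
Q = 5.5×10⁻⁴ = K; the system is at equilibrium.

stay the same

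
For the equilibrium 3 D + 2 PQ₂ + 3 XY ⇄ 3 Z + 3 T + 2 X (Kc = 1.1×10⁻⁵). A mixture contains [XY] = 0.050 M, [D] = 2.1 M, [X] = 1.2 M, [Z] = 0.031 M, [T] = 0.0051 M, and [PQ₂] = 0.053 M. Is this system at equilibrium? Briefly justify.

Qc = [Z]³·[T]³·[X]² / ([D]³·[PQ₂]²·[XY]³) = (0.031)³·(0.0051)³·(1.2)² / ((2.1)³·(0.053)²·(0.050)³) = 1.8×10⁻⁶
Qc = 1.8×10⁻⁶ < Kc = 1.1×10⁻⁵: net forward reaction.

no; Q < K, reaction proceeds forward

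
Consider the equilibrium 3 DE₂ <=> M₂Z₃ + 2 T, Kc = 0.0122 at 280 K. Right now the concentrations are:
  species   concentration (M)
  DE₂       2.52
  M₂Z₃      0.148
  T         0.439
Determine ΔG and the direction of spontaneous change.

Qc = [M₂Z₃]·[T]² / [DE₂]³ = (0.148)·(0.439)² / (2.52)³ = 0.00178
ΔG = RT ln(Qc/Kc) = (8.314 J mol⁻¹ K⁻¹)(280 K) × ln(0.00178/0.0122)
   = (2.328 kJ/mol)(-1.925) = -4.48 kJ/mol
ΔG < 0, so the forward reaction is spontaneous (proceeds forward).

ΔG = -4.48 kJ/mol; the forward reaction is spontaneous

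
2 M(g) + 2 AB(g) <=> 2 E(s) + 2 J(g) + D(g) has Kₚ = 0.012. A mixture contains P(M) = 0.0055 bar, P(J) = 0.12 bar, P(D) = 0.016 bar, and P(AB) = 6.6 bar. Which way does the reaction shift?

reverse (toward reactants)

(E is a pure solid — omitted from Qₚ.)
Qₚ = P(J)²·P(D) / (P(M)²·P(AB)²) = (0.12)²·(0.016) / ((0.0055)²·(6.6)²) = 0.17
Qₚ = 0.17 > Kₚ = 0.012, so the reverse reaction proceeds.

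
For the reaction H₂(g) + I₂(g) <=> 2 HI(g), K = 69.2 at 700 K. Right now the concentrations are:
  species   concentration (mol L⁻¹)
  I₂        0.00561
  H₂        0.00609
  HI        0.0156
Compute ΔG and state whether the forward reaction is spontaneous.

Q = [HI]² / ([H₂]·[I₂]) = (0.0156)² / ((0.00609)·(0.00561)) = 7.12
ΔG = RT ln(Q/K) = (8.314 J mol⁻¹ K⁻¹)(700 K) × ln(7.12/69.2)
   = (5.820 kJ/mol)(-2.274) = -13.2 kJ/mol
ΔG < 0, so the forward reaction is spontaneous (proceeds forward).

ΔG = -13.2 kJ/mol; the forward reaction is spontaneous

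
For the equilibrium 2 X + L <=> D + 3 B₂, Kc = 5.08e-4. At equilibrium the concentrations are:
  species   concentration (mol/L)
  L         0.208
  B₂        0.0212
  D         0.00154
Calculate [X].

At equilibrium, Kc = [D]·[B₂]³ / ([X]²·[L]) = 5.08e-4.
(0.00154)·(0.0212)³ / (([X])²·(0.208)) = 5.08e-4
[X]² = 1.39e-4 ⇒ [X] = 0.0118 mol/L

[X] = 0.0118 mol/L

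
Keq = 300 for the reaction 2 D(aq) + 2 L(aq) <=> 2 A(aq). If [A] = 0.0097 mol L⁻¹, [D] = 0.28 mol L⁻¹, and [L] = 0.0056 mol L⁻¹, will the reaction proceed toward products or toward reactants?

forward (toward products)

Q = [A]² / ([D]²·[L]²) = (0.0097)² / ((0.28)²·(0.0056)²) = 38
Q = 38 < Keq = 300, so the forward reaction proceeds.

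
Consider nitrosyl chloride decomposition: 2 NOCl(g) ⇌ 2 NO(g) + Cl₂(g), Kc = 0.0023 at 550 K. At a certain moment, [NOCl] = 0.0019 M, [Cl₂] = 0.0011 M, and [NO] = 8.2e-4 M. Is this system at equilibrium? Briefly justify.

no; Q < K, reaction proceeds forward

Qc = [NO]²·[Cl₂] / [NOCl]² = (8.2e-4)²·(0.0011) / (0.0019)² = 2.0e-4
Qc = 2.0e-4 < Kc = 0.0023: net forward reaction.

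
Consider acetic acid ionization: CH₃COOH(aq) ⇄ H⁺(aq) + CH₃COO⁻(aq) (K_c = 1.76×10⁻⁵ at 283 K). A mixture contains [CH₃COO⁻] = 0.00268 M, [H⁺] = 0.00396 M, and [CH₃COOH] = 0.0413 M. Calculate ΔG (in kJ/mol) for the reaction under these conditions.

Q_c = [H⁺]·[CH₃COO⁻] / [CH₃COOH] = (0.00396)·(0.00268) / (0.0413) = 2.57×10⁻⁴
ΔG = RT ln(Q_c/K_c) = (8.314 J mol⁻¹ K⁻¹)(283 K) × ln(2.57×10⁻⁴/1.76×10⁻⁵)
   = (2.353 kJ/mol)(2.681) = 6.31 kJ/mol
ΔG > 0, so the forward reaction is non-spontaneous (proceeds in reverse).

ΔG = 6.31 kJ/mol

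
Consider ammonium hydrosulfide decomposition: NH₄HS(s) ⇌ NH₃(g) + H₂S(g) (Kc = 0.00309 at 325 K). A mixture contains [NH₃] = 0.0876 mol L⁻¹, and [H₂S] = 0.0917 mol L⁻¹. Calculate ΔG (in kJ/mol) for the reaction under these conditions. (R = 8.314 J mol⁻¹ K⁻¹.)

(NH₄HS is a pure solid — omitted from Qc.)
Qc = [NH₃]·[H₂S] = (0.0876)·(0.0917) = 0.00803
ΔG = RT ln(Qc/Kc) = (8.314 J mol⁻¹ K⁻¹)(325 K) × ln(0.00803/0.00309)
   = (2.702 kJ/mol)(0.9550) = 2.58 kJ/mol
ΔG > 0, so the forward reaction is non-spontaneous (proceeds in reverse).

ΔG = 2.58 kJ/mol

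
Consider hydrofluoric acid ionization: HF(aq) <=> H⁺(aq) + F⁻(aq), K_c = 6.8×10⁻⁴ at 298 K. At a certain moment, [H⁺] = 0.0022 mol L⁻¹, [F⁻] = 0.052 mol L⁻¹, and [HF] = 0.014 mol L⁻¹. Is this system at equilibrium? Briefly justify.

Q_c = [H⁺]·[F⁻] / [HF] = (0.0022)·(0.052) / (0.014) = 0.0082
Q_c = 0.0082 > K_c = 6.8×10⁻⁴: net reverse reaction.

no; Q > K, reaction proceeds in reverse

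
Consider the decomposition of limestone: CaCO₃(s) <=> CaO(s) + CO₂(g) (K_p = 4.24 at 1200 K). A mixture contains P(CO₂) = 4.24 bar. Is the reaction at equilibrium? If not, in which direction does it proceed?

no net change (already at equilibrium)

(CaCO₃, CaO are pure solids — omitted from Q_p.)
Q_p = P(CO₂) = 4.24
Q_p = 4.24 = K_p, so the system is already at equilibrium.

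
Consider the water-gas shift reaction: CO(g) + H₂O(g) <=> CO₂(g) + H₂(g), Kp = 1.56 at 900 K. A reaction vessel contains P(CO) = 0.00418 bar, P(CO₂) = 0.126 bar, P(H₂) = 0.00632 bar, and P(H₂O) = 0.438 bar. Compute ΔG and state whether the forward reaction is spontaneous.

ΔG = -9.56 kJ/mol; the forward reaction is spontaneous

Qp = P(CO₂)·P(H₂) / (P(CO)·P(H₂O)) = (0.126)·(0.00632) / ((0.00418)·(0.438)) = 0.435
ΔG = RT ln(Qp/Kp) = (8.314 J mol⁻¹ K⁻¹)(900 K) × ln(0.435/1.56)
   = (7.483 kJ/mol)(-1.277) = -9.56 kJ/mol
ΔG < 0, so the forward reaction is spontaneous (proceeds forward).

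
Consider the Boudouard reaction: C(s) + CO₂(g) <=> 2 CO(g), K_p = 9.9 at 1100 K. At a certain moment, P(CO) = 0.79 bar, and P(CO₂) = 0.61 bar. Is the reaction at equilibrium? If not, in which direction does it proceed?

(C is a pure solid — omitted from Q_p.)
Q_p = P(CO)² / P(CO₂) = (0.79)² / (0.61) = 1.0
Q_p = 1.0 < K_p = 9.9, so the forward reaction proceeds.

forward (toward products)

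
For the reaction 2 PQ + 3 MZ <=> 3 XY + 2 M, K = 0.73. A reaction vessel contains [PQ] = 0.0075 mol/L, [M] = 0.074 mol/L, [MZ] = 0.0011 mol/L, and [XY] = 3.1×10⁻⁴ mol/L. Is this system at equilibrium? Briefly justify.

Q = [XY]³·[M]² / ([PQ]²·[MZ]³) = (3.1×10⁻⁴)³·(0.074)² / ((0.0075)²·(0.0011)³) = 2.2
Q = 2.2 > K = 0.73: net reverse reaction.

no; Q > K, reaction proceeds in reverse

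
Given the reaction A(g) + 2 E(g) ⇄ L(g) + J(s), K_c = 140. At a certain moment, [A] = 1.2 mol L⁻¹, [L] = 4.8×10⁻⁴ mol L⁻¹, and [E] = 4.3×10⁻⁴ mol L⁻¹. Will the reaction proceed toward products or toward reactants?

(J is a pure solid — omitted from Q_c.)
Q_c = [L] / ([A]·[E]²) = (4.8×10⁻⁴) / ((1.2)·(4.3×10⁻⁴)²) = 2200
Q_c = 2200 > K_c = 140, so the reverse reaction proceeds.

to the left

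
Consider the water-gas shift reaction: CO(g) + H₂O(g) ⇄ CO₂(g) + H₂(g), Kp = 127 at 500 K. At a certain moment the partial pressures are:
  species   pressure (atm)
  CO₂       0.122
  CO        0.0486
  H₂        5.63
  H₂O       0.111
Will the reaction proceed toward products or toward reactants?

Qp = P(CO₂)·P(H₂) / (P(CO)·P(H₂O)) = (0.122)·(5.63) / ((0.0486)·(0.111)) = 127
Qp = 127 = Kp, so the system is already at equilibrium.

at equilibrium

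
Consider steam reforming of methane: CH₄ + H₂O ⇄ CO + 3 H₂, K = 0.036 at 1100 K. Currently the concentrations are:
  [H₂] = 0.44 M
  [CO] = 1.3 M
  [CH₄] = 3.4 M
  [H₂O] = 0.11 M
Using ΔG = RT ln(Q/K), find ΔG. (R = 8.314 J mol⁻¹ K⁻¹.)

Q = [CO]·[H₂]³ / ([CH₄]·[H₂O]) = (1.3)·(0.44)³ / ((3.4)·(0.11)) = 0.296
ΔG = RT ln(Q/K) = (8.314 J mol⁻¹ K⁻¹)(1100 K) × ln(0.296/0.036)
   = (9.145 kJ/mol)(2.107) = 19.3 kJ/mol
ΔG > 0, so the forward reaction is non-spontaneous (proceeds in reverse).

ΔG = 19.3 kJ/mol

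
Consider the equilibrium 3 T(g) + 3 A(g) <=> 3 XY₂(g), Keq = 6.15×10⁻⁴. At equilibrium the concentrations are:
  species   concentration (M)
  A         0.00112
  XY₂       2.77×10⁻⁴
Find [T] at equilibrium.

[T] = 2.91 M

At equilibrium, Keq = [XY₂]³ / ([T]³·[A]³) = 6.15×10⁻⁴.
(2.77×10⁻⁴)³ / (([T])³·(0.00112)³) = 6.15×10⁻⁴
[T]³ = 24.6 ⇒ [T] = 2.91 M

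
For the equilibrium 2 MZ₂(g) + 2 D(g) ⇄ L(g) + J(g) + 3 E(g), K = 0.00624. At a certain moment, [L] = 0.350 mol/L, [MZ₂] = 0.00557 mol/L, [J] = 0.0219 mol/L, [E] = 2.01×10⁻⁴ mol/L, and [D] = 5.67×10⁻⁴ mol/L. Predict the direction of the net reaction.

Q = [L]·[J]·[E]³ / ([MZ₂]²·[D]²) = (0.350)·(0.0219)·(2.01×10⁻⁴)³ / ((0.00557)²·(5.67×10⁻⁴)²) = 0.00624
Q = 0.00624 = K, so the system is already at equilibrium.

at equilibrium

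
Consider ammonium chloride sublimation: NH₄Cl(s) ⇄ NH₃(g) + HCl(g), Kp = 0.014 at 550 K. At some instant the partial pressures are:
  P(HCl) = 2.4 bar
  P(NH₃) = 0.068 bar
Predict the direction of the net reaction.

(NH₄Cl is a pure solid — omitted from Qp.)
Qp = P(NH₃)·P(HCl) = (0.068)·(2.4) = 0.16
Qp = 0.16 > Kp = 0.014, so the reverse reaction proceeds.

reverse (toward reactants)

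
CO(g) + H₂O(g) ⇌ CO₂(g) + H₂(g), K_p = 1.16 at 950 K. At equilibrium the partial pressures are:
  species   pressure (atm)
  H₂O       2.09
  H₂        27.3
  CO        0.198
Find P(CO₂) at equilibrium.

P(CO₂) = 0.0176 atm

At equilibrium, K_p = P(CO₂)·P(H₂) / (P(CO)·P(H₂O)) = 1.16.
(P(CO₂))·(27.3) / ((0.198)·(2.09)) = 1.16
P(CO₂) = 0.0176 atm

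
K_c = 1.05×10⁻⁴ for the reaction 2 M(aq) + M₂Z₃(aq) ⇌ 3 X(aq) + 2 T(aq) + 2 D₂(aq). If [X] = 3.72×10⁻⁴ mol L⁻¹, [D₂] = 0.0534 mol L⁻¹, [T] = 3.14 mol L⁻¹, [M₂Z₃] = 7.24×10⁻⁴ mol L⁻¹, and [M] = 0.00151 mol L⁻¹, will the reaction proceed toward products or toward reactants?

to the left

Q_c = [X]³·[T]²·[D₂]² / ([M]²·[M₂Z₃]) = (3.72×10⁻⁴)³·(3.14)²·(0.0534)² / ((0.00151)²·(7.24×10⁻⁴)) = 8.77×10⁻⁴
Q_c = 8.77×10⁻⁴ > K_c = 1.05×10⁻⁴, so the reverse reaction proceeds.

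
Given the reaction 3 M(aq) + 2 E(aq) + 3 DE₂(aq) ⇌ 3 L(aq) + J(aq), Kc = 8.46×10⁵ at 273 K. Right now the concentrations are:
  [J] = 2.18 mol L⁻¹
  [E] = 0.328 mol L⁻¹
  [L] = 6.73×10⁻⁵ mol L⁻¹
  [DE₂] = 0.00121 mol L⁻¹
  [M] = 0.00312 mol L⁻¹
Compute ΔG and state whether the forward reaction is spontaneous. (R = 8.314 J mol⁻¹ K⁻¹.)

Qc = [L]³·[J] / ([M]³·[E]²·[DE₂]³) = (6.73×10⁻⁵)³·(2.18) / ((0.00312)³·(0.328)²·(0.00121)³) = 1.15×10⁵
ΔG = RT ln(Qc/Kc) = (8.314 J mol⁻¹ K⁻¹)(273 K) × ln(1.15×10⁵/8.46×10⁵)
   = (2.270 kJ/mol)(-1.996) = -4.53 kJ/mol
ΔG < 0, so the forward reaction is spontaneous (proceeds forward).

ΔG = -4.53 kJ/mol; the forward reaction is spontaneous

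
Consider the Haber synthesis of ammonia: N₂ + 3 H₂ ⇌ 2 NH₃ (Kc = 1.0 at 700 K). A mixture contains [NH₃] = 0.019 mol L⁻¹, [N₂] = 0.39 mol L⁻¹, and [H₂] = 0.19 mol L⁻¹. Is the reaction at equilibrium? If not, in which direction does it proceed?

Qc = [NH₃]² / ([N₂]·[H₂]³) = (0.019)² / ((0.39)·(0.19)³) = 0.13
Qc = 0.13 < Kc = 1.0, so the forward reaction proceeds.

to the right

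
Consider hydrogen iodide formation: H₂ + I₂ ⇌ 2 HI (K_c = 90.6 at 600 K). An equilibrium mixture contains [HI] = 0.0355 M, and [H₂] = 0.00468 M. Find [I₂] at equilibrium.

At equilibrium, K_c = [HI]² / ([H₂]·[I₂]) = 90.6.
(0.0355)² / ((0.00468)·([I₂])) = 90.6
[I₂] = 0.00297 M

[I₂] = 0.00297 M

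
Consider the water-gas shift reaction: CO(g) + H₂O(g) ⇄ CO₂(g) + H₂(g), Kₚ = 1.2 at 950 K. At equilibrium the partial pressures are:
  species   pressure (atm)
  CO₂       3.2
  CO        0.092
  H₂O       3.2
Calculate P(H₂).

At equilibrium, Kₚ = P(CO₂)·P(H₂) / (P(CO)·P(H₂O)) = 1.2.
(3.2)·(P(H₂)) / ((0.092)·(3.2)) = 1.2
P(H₂) = 0.110 = 0.11 atm

P(H₂) = 0.11 atm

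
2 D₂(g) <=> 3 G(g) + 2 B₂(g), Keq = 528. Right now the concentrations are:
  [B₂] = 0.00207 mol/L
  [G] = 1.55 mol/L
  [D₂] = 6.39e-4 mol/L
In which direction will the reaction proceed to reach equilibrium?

forward (toward products)

Q = [G]³·[B₂]² / [D₂]² = (1.55)³·(0.00207)² / (6.39e-4)² = 39.1
Q = 39.1 < Keq = 528, so the forward reaction proceeds.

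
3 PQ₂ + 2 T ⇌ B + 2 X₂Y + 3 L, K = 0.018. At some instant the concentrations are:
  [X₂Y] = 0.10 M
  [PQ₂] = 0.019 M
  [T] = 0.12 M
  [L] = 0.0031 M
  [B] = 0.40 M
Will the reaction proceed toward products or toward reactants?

forward (toward products)

Q = [B]·[X₂Y]²·[L]³ / ([PQ₂]³·[T]²) = (0.40)·(0.10)²·(0.0031)³ / ((0.019)³·(0.12)²) = 0.0012
Q = 0.0012 < K = 0.018, so the forward reaction proceeds.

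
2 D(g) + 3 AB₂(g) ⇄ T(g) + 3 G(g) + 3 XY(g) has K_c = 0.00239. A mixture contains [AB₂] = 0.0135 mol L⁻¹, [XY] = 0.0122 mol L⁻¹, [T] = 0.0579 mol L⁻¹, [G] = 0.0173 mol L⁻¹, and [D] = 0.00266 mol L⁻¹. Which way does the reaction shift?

toward reactants

Q_c = [T]·[G]³·[XY]³ / ([D]²·[AB₂]³) = (0.0579)·(0.0173)³·(0.0122)³ / ((0.00266)²·(0.0135)³) = 0.0313
Q_c = 0.0313 > K_c = 0.00239, so the reverse reaction proceeds.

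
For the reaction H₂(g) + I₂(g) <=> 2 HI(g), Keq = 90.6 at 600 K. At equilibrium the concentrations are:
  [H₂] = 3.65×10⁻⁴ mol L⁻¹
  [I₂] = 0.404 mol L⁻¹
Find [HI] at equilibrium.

At equilibrium, Keq = [HI]² / ([H₂]·[I₂]) = 90.6.
([HI])² / ((3.65×10⁻⁴)·(0.404)) = 90.6
[HI]² = 0.0134 ⇒ [HI] = 0.116 mol L⁻¹

[HI] = 0.116 mol L⁻¹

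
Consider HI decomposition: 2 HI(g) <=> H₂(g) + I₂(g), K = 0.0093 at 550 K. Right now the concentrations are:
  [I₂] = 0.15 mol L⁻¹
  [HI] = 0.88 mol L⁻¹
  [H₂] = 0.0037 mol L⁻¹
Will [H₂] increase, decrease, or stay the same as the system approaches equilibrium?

increase

Q = [H₂]·[I₂] / [HI]² = (0.0037)·(0.15) / (0.88)² = 7.2×10⁻⁴
Q = 7.2×10⁻⁴ < K = 0.0093: net forward reaction.
H₂ is a product, so it increases.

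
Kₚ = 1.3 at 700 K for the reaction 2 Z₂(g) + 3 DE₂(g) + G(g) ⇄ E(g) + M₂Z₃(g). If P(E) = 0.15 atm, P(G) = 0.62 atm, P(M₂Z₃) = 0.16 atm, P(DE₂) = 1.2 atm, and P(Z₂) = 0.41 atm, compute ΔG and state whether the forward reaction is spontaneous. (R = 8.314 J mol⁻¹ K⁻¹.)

Qₚ = P(E)·P(M₂Z₃) / (P(Z₂)²·P(DE₂)³·P(G)) = (0.15)·(0.16) / ((0.41)²·(1.2)³·(0.62)) = 0.133
ΔG = RT ln(Qₚ/Kₚ) = (8.314 J mol⁻¹ K⁻¹)(700 K) × ln(0.133/1.3)
   = (5.820 kJ/mol)(-2.280) = -13.3 kJ/mol
ΔG < 0, so the forward reaction is spontaneous (proceeds forward).

ΔG = -13.3 kJ/mol; the forward reaction is spontaneous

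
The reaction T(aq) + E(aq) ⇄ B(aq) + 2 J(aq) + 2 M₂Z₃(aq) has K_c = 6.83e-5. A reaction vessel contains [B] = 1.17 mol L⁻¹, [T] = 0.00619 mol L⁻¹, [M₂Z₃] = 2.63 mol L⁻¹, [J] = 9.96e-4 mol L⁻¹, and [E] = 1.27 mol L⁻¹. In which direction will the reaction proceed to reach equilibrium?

Q_c = [B]·[J]²·[M₂Z₃]² / ([T]·[E]) = (1.17)·(9.96e-4)²·(2.63)² / ((0.00619)·(1.27)) = 0.00102
Q_c = 0.00102 > K_c = 6.83e-5, so the reverse reaction proceeds.

toward reactants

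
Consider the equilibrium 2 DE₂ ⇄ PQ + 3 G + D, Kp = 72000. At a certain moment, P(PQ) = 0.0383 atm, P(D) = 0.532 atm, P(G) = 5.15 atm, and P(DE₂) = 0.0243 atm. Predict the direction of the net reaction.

Qp = P(PQ)·P(G)³·P(D) / P(DE₂)² = (0.0383)·(5.15)³·(0.532) / (0.0243)² = 4710
Qp = 4710 < Kp = 72000, so the forward reaction proceeds.

to the right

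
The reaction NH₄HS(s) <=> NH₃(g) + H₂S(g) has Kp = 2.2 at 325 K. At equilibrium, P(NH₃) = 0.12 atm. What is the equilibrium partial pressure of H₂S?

(NH₄HS is a pure solid — omitted from Kp.)
At equilibrium, Kp = P(NH₃)·P(H₂S) = 2.2.
(0.12)·(P(H₂S)) = 2.2
P(H₂S) = 18.3 = 18 atm

P(H₂S) = 18 atm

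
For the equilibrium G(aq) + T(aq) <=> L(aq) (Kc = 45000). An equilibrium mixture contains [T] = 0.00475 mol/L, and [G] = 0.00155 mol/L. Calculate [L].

At equilibrium, Kc = [L] / ([G]·[T]) = 45000.
([L]) / ((0.00155)·(0.00475)) = 45000
[L] = 0.331 mol/L

[L] = 0.331 mol/L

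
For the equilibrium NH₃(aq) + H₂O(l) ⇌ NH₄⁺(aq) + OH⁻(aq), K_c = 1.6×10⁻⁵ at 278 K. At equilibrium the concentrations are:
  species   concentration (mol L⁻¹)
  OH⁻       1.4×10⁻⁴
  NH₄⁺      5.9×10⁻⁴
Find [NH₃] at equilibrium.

[NH₃] = 0.0052 mol L⁻¹

(H₂O is a pure liquid — omitted from K_c.)
At equilibrium, K_c = [NH₄⁺]·[OH⁻] / [NH₃] = 1.6×10⁻⁵.
(5.9×10⁻⁴)·(1.4×10⁻⁴) / ([NH₃]) = 1.6×10⁻⁵
[NH₃] = 0.00516 = 0.0052 mol L⁻¹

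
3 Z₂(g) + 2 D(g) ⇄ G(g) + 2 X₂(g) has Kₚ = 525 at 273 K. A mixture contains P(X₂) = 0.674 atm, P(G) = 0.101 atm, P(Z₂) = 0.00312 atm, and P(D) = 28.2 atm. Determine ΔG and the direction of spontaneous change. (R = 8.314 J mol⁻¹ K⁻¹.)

Qₚ = P(G)·P(X₂)² / (P(Z₂)³·P(D)²) = (0.101)·(0.674)² / ((0.00312)³·(28.2)²) = 1900
ΔG = RT ln(Qₚ/Kₚ) = (8.314 J mol⁻¹ K⁻¹)(273 K) × ln(1900/525)
   = (2.270 kJ/mol)(1.286) = 2.92 kJ/mol
ΔG > 0, so the forward reaction is non-spontaneous (proceeds in reverse).

ΔG = 2.92 kJ/mol; the forward reaction is non-spontaneous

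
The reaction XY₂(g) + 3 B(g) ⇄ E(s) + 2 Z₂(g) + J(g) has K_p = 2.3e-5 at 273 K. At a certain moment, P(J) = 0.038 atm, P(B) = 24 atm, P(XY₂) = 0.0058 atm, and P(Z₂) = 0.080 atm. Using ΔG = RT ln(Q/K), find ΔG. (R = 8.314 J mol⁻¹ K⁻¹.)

(E is a pure solid — omitted from Q_p.)
Q_p = P(Z₂)²·P(J) / (P(XY₂)·P(B)³) = (0.080)²·(0.038) / ((0.0058)·(24)³) = 3.03e-6
ΔG = RT ln(Q_p/K_p) = (8.314 J mol⁻¹ K⁻¹)(273 K) × ln(3.03e-6/2.3e-5)
   = (2.270 kJ/mol)(-2.027) = -4.60 kJ/mol
ΔG < 0, so the forward reaction is spontaneous (proceeds forward).

ΔG = -4.60 kJ/mol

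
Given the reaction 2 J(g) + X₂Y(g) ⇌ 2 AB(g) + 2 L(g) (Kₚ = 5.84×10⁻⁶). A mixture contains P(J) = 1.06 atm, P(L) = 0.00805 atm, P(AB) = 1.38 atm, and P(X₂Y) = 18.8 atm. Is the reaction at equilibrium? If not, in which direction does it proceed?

Qₚ = P(AB)²·P(L)² / (P(J)²·P(X₂Y)) = (1.38)²·(0.00805)² / ((1.06)²·(18.8)) = 5.84×10⁻⁶
Qₚ = 5.84×10⁻⁶ = Kₚ, so the system is already at equilibrium.

at equilibrium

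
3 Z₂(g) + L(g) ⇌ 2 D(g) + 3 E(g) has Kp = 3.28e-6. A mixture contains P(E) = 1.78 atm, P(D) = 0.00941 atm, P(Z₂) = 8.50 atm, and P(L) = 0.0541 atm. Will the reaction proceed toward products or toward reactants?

reverse (toward reactants)

Qp = P(D)²·P(E)³ / (P(Z₂)³·P(L)) = (0.00941)²·(1.78)³ / ((8.50)³·(0.0541)) = 1.50e-5
Qp = 1.50e-5 > Kp = 3.28e-6, so the reverse reaction proceeds.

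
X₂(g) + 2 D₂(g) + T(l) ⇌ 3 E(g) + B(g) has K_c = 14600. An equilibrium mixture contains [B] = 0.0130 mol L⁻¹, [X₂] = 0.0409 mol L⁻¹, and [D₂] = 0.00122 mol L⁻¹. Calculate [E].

[E] = 0.409 mol L⁻¹

(T is a pure liquid — omitted from K_c.)
At equilibrium, K_c = [E]³·[B] / ([X₂]·[D₂]²) = 14600.
([E])³·(0.0130) / ((0.0409)·(0.00122)²) = 14600
[E]³ = 0.0684 ⇒ [E] = 0.409 mol L⁻¹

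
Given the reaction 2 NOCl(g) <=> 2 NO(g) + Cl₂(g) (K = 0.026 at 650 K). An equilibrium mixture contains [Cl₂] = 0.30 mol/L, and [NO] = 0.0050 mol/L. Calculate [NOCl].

At equilibrium, K = [NO]²·[Cl₂] / [NOCl]² = 0.026.
(0.0050)²·(0.30) / ([NOCl])² = 0.026
[NOCl]² = 2.88×10⁻⁴ ⇒ [NOCl] = 0.017 mol/L

[NOCl] = 0.017 mol/L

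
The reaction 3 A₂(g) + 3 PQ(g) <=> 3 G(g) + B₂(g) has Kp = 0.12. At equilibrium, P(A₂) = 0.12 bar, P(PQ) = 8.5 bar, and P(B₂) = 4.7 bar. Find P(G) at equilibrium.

P(G) = 0.30 bar

At equilibrium, Kp = P(G)³·P(B₂) / (P(A₂)³·P(PQ)³) = 0.12.
(P(G))³·(4.7) / ((0.12)³·(8.5)³) = 0.12
P(G)³ = 0.0271 ⇒ P(G) = 0.30 bar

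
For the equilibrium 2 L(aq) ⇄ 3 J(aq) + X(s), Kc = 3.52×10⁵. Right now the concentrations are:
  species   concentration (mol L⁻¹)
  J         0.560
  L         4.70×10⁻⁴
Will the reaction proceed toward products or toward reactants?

in the reverse direction

(X is a pure solid — omitted from Qc.)
Qc = [J]³ / [L]² = (0.560)³ / (4.70×10⁻⁴)² = 7.95×10⁵
Qc = 7.95×10⁵ > Kc = 3.52×10⁵, so the reverse reaction proceeds.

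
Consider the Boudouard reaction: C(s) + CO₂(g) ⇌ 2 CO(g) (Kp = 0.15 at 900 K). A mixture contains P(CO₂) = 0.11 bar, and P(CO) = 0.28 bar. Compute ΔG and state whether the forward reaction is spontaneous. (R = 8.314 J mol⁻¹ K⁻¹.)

(C is a pure solid — omitted from Qp.)
Qp = P(CO)² / P(CO₂) = (0.28)² / (0.11) = 0.713
ΔG = RT ln(Qp/Kp) = (8.314 J mol⁻¹ K⁻¹)(900 K) × ln(0.713/0.15)
   = (7.483 kJ/mol)(1.559) = 11.7 kJ/mol
ΔG > 0, so the forward reaction is non-spontaneous (proceeds in reverse).

ΔG = 11.7 kJ/mol; the forward reaction is non-spontaneous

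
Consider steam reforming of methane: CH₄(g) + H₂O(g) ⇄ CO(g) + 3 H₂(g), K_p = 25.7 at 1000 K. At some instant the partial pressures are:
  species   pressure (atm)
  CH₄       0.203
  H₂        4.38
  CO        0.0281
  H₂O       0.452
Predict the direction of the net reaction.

Q_p = P(CO)·P(H₂)³ / (P(CH₄)·P(H₂O)) = (0.0281)·(4.38)³ / ((0.203)·(0.452)) = 25.7
Q_p = 25.7 = K_p, so the system is already at equilibrium.

neither direction; the system is at equilibrium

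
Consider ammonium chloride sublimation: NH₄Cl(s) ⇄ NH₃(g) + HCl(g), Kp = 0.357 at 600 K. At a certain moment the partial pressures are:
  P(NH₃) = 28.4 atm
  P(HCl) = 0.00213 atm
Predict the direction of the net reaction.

in the forward direction

(NH₄Cl is a pure solid — omitted from Qp.)
Qp = P(NH₃)·P(HCl) = (28.4)·(0.00213) = 0.0605
Qp = 0.0605 < Kp = 0.357, so the forward reaction proceeds.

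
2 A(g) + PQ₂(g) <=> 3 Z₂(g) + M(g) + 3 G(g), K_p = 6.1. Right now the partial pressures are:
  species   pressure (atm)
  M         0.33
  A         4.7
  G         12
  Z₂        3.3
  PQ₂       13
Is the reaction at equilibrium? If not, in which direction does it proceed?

Q_p = P(Z₂)³·P(M)·P(G)³ / (P(A)²·P(PQ₂)) = (3.3)³·(0.33)·(12)³ / ((4.7)²·(13)) = 71
Q_p = 71 > K_p = 6.1, so the reverse reaction proceeds.

reverse (toward reactants)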